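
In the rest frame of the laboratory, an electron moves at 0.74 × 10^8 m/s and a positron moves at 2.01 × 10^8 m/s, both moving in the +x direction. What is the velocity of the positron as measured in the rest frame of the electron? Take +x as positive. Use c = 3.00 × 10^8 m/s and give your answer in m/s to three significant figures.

β_A = 0.247, β_B = 0.670 (dividing each by c = 3.00 × 10^8 m/s).
Transform to A's frame with the inverse velocity-addition law: u' = (u − v)/(1 − uv/c²), taking u = β_B and v = β_A.
u' = (0.670 − 0.247) / (1 − (0.247)(0.670)) = 0.4233/0.8347 = 0.5071.
u' = 0.5071 × 3.00 × 10^8 m/s.

+1.52 × 10^8 m/s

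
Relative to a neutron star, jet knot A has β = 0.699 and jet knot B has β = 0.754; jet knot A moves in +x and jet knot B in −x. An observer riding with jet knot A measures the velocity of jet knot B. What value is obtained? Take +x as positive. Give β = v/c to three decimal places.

β_A = 0.699, β_B = -0.754.
Transform to A's frame with the inverse velocity-addition law: u' = (u − v)/(1 − uv/c²), taking u = β_B and v = β_A.
u' = (-0.754 − 0.699) / (1 − (0.699)(-0.754)) = -1.4530/1.5270 = -0.9515.

β = -0.952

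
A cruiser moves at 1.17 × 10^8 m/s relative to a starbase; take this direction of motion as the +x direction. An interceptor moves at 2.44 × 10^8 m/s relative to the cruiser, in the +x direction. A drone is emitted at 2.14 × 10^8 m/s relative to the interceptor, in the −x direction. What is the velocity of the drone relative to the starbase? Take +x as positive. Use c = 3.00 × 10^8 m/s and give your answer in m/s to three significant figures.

+1.72 × 10^8 m/s

Apply u = (u' + v)/(1 + u'v/c²) successively, working outward toward the starbase.
(Dividing each given speed by c = 3.00 × 10^8 m/s to work in units of c.)
Start: velocity of the cruiser relative to the starbase = 0.3900c.
Compose with the interceptor (u' = 0.813 in the cruiser frame): u_1 = (0.813 + 0.390) / (1 + 0.813·0.390) = 1.2033/1.3172 = 0.9136.
Compose with the drone (u' = -0.713 in the interceptor frame): u_2 = (-0.713 + 0.914) / (1 + (-0.713)·0.914) = 0.2002/0.3483 = 0.5748.
So u = 0.5748 × 3.00 × 10^8 m/s.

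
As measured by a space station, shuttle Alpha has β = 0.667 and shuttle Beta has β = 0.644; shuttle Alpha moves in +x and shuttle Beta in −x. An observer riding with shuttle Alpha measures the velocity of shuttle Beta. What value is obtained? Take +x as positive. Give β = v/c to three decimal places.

β_A = 0.667, β_B = -0.644.
Transform to A's frame with the inverse velocity-addition law: u' = (u − v)/(1 − uv/c²), taking u = β_B and v = β_A.
u' = (-0.644 − 0.667) / (1 − (0.667)(-0.644)) = -1.3110/1.4295 = -0.9171.

β = -0.917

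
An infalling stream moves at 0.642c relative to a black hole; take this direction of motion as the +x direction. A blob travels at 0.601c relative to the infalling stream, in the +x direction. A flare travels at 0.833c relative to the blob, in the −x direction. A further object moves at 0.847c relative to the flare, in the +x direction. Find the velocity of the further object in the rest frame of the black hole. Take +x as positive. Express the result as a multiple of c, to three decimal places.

Apply u = (u' + v)/(1 + u'v/c²) successively, working outward toward the black hole.
Start: velocity of the infalling stream relative to the black hole = 0.6420c.
Compose with the blob (u' = 0.601 in the infalling stream frame): u_1 = (0.601 + 0.642) / (1 + 0.601·0.642) = 1.2430/1.3858 = 0.8969.
Compose with the flare (u' = -0.833 in the blob frame): u_2 = (-0.833 + 0.897) / (1 + (-0.833)·0.897) = 0.0639/0.2529 = 0.2528.
Compose with the further object (u' = 0.847 in the flare frame): u_3 = (0.847 + 0.253) / (1 + 0.847·0.253) = 1.0998/1.2141 = 0.9058.

+0.906c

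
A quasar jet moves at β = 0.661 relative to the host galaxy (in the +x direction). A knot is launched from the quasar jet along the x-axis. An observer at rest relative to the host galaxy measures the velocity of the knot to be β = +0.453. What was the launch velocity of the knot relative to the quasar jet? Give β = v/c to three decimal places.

Invert the composition law: u' = (u − v)/(1 − uv/c²).
u' = (0.453 − 0.661) / (1 − (0.453)(0.661)) = -0.2080/0.7006 = -0.2969.

β = -0.297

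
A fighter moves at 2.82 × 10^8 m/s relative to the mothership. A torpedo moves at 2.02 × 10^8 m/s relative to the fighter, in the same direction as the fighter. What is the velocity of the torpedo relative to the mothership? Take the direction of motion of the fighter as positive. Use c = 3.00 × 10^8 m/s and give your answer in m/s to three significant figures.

In units of c (dividing by 3.00 × 10^8 m/s): v = 0.940, u' = 0.673.
u = (u' + v)/(1 + u'v/c²):
u = (0.673 + 0.940) / (1 + 0.673·0.940) = 1.6133/1.6329 = 0.9880
(Galilean addition would give +1.613c, exceeding c.)
Converting back: u = 0.9880 × 3.00 × 10^8 m/s.

2.96 × 10^8 m/s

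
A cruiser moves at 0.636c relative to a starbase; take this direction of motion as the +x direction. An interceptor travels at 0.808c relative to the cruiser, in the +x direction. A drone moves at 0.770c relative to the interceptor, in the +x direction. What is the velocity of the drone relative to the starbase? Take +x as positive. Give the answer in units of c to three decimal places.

0.994c

Apply u = (u' + v)/(1 + u'v/c²) successively, working outward toward the starbase.
Start: velocity of the cruiser relative to the starbase = 0.6360c.
Compose with the interceptor (u' = 0.808 in the cruiser frame): u_1 = (0.808 + 0.636) / (1 + 0.808·0.636) = 1.4440/1.5139 = 0.9538.
Compose with the drone (u' = 0.770 in the interceptor frame): u_2 = (0.770 + 0.954) / (1 + 0.770·0.954) = 1.7238/1.7345 = 0.9939.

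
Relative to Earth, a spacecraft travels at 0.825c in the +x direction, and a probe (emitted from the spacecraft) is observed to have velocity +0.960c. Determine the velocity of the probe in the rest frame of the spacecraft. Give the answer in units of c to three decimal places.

+0.649c

Invert the composition law: u' = (u − v)/(1 − uv/c²).
u' = (0.960 − 0.825) / (1 − (0.960)(0.825)) = 0.1350/0.2080 = 0.6490.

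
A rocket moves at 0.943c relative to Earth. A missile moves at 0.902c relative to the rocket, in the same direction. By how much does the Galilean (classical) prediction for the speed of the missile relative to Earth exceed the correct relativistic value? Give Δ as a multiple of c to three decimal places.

Δ = 0.848c

Galilean: u_cl = 0.902 + 0.943 = 1.8450.
Relativistic: u_rel = (0.902 + 0.943) / (1 + 0.902·0.943) = 1.8450/1.8506 = 0.9970.
Δ = 1.8450 − 0.9970 = 0.8480.
(The classical prediction exceeds c; the relativistic result does not.)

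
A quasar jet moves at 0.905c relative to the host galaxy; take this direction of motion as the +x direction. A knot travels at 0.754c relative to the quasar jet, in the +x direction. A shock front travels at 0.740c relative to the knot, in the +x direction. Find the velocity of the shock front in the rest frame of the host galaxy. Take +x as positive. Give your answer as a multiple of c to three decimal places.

Apply u = (u' + v)/(1 + u'v/c²) successively, working outward toward the host galaxy.
Start: velocity of the quasar jet relative to the host galaxy = 0.9050c.
Compose with the knot (u' = 0.754 in the quasar jet frame): u_1 = (0.754 + 0.905) / (1 + 0.754·0.905) = 1.6590/1.6824 = 0.9861.
Compose with the shock front (u' = 0.740 in the knot frame): u_2 = (0.740 + 0.986) / (1 + 0.740·0.986) = 1.7261/1.7297 = 0.9979.

0.998c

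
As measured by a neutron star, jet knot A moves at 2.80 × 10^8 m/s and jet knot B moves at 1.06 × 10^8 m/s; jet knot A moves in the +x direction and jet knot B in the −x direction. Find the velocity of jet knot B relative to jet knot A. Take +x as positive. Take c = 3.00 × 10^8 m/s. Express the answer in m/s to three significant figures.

β_A = 0.933, β_B = -0.353 (dividing each by c = 3.00 × 10^8 m/s).
Transform to A's frame with the inverse velocity-addition law: u' = (u − v)/(1 − uv/c²), taking u = β_B and v = β_A.
u' = (-0.353 − 0.933) / (1 − (0.933)(-0.353)) = -1.2867/1.3298 = -0.9676.
u' = -0.9676 × 3.00 × 10^8 m/s.

-2.90 × 10^8 m/s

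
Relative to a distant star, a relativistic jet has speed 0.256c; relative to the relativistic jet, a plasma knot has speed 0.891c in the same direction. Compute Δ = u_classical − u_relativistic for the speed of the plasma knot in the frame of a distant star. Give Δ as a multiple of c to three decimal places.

Δ = 0.213c

Galilean: u_cl = 0.891 + 0.256 = 1.1470.
Relativistic: u_rel = (0.891 + 0.256) / (1 + 0.891·0.256) = 1.1470/1.2281 = 0.9340.
Δ = 1.1470 − 0.9340 = 0.2130.
(The classical prediction exceeds c; the relativistic result does not.)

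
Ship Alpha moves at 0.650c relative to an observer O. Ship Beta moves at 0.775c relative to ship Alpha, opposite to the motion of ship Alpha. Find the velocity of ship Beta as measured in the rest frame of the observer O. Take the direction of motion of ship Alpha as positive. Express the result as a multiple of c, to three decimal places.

With v = 0.650 and u' = -0.775 (in units of c),
u = (u' + v)/(1 + u'v/c²):
u = (-0.775 + 0.650) / (1 + (-0.775)·0.650) = -0.1250/0.4963 = -0.2519
(Galilean addition would give -0.125c.)

-0.252c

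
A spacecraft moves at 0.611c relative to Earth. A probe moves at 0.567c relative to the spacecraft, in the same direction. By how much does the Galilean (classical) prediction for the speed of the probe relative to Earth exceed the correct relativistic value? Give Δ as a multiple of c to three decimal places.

Δ = 0.303c

Galilean: u_cl = 0.567 + 0.611 = 1.1780.
Relativistic: u_rel = (0.567 + 0.611) / (1 + 0.567·0.611) = 1.1780/1.3464 = 0.8749.
Δ = 1.1780 − 0.8749 = 0.3031.
(The classical prediction exceeds c; the relativistic result does not.)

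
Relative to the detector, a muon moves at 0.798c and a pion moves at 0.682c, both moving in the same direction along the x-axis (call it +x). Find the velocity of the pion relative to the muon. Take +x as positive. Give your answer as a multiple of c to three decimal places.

β_A = 0.798, β_B = 0.682.
Transform to A's frame with the inverse velocity-addition law: u' = (u − v)/(1 − uv/c²), taking u = β_B and v = β_A.
u' = (0.682 − 0.798) / (1 − (0.798)(0.682)) = -0.1160/0.4558 = -0.2545.

-0.255c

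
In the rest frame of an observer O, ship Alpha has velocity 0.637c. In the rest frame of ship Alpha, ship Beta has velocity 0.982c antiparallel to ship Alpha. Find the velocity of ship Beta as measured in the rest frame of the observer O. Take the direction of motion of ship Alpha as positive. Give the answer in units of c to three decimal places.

With v = 0.637 and u' = -0.982 (in units of c),
u = (u' + v)/(1 + u'v/c²):
u = (-0.982 + 0.637) / (1 + (-0.982)·0.637) = -0.3450/0.3745 = -0.9213
(Galilean addition would give -0.345c.)

-0.921c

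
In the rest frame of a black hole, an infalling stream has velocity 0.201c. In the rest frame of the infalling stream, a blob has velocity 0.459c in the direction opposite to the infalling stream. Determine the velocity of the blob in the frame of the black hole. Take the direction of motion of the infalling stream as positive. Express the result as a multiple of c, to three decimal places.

With v = 0.201 and u' = -0.459 (in units of c),
u = (u' + v)/(1 + u'v/c²):
u = (-0.459 + 0.201) / (1 + (-0.459)·0.201) = -0.2580/0.9077 = -0.2842

-0.284c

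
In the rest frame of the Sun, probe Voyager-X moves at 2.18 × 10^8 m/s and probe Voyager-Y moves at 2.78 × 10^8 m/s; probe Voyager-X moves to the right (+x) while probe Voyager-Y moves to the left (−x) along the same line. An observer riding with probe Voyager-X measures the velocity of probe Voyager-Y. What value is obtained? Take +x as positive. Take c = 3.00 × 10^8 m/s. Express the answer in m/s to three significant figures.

-2.96 × 10^8 m/s

β_A = 0.727, β_B = -0.927 (dividing each by c = 3.00 × 10^8 m/s).
Transform to A's frame with the inverse velocity-addition law: u' = (u − v)/(1 − uv/c²), taking u = β_B and v = β_A.
u' = (-0.927 − 0.727) / (1 − (0.727)(-0.927)) = -1.6533/1.6734 = -0.9880.
u' = -0.9880 × 3.00 × 10^8 m/s.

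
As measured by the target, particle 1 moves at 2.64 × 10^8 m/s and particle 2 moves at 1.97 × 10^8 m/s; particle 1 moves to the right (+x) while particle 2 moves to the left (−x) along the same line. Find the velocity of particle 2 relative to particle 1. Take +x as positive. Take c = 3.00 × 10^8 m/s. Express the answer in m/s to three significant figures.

β_A = 0.880, β_B = -0.657 (dividing each by c = 3.00 × 10^8 m/s).
Transform to A's frame with the inverse velocity-addition law: u' = (u − v)/(1 − uv/c²), taking u = β_B and v = β_A.
u' = (-0.657 − 0.880) / (1 − (0.880)(-0.657)) = -1.5367/1.5779 = -0.9739.
u' = -0.9739 × 3.00 × 10^8 m/s.

-2.92 × 10^8 m/s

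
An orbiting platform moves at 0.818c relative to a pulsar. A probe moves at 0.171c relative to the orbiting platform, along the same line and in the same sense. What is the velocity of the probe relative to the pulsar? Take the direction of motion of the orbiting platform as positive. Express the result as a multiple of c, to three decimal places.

0.868c

With v = 0.818 and u' = 0.171 (in units of c),
u = (u' + v)/(1 + u'v/c²):
u = (0.171 + 0.818) / (1 + 0.171·0.818) = 0.9890/1.1399 = 0.8676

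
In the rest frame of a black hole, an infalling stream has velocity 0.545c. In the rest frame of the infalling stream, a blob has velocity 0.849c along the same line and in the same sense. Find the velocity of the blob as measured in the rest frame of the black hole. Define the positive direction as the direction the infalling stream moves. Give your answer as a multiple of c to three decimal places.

0.953c

With v = 0.545 and u' = 0.849 (in units of c),
u = (u' + v)/(1 + u'v/c²):
u = (0.849 + 0.545) / (1 + 0.849·0.545) = 1.3940/1.4627 = 0.9530
(Galilean addition would give +1.394c, exceeding c.)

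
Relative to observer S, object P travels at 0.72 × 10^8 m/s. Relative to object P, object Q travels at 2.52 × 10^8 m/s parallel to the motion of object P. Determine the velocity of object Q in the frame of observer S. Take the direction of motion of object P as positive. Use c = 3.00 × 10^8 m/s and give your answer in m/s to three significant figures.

In units of c (dividing by 3.00 × 10^8 m/s): v = 0.240, u' = 0.840.
u = (u' + v)/(1 + u'v/c²):
u = (0.840 + 0.240) / (1 + 0.840·0.240) = 1.0800/1.2016 = 0.8988
Converting back: u = 0.8988 × 3.00 × 10^8 m/s.

2.70 × 10^8 m/s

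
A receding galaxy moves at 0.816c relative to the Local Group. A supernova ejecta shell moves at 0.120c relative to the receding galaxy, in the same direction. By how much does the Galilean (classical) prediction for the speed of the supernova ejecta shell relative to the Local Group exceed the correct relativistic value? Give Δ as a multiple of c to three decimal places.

Δ = 0.083c

Galilean: u_cl = 0.120 + 0.816 = 0.9360.
Relativistic: u_rel = (0.120 + 0.816) / (1 + 0.120·0.816) = 0.9360/1.0979 = 0.8525.
Δ = 0.9360 − 0.8525 = 0.0835.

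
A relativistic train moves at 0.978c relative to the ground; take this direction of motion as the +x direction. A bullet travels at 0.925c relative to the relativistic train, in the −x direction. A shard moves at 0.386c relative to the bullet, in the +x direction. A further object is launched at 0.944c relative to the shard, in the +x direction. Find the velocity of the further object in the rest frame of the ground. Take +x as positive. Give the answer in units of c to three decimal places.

Apply u = (u' + v)/(1 + u'v/c²) successively, working outward toward the ground.
Start: velocity of the relativistic train relative to the ground = 0.9780c.
Compose with the bullet (u' = -0.925 in the relativistic train frame): u_1 = (-0.925 + 0.978) / (1 + (-0.925)·0.978) = 0.0530/0.0954 = 0.5558.
Compose with the shard (u' = 0.386 in the bullet frame): u_2 = (0.386 + 0.556) / (1 + 0.386·0.556) = 0.9418/1.2146 = 0.7755.
Compose with the further object (u' = 0.944 in the shard frame): u_3 = (0.944 + 0.775) / (1 + 0.944·0.775) = 1.7195/1.7320 = 0.9927.

+0.993c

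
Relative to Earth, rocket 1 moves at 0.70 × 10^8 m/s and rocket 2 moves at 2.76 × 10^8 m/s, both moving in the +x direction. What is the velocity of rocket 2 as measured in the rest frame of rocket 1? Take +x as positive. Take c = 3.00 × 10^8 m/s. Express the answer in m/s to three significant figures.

+2.62 × 10^8 m/s

β_A = 0.233, β_B = 0.920 (dividing each by c = 3.00 × 10^8 m/s).
Transform to A's frame with the inverse velocity-addition law: u' = (u − v)/(1 − uv/c²), taking u = β_B and v = β_A.
u' = (0.920 − 0.233) / (1 − (0.233)(0.920)) = 0.6867/0.7853 = 0.8744.
u' = 0.8744 × 3.00 × 10^8 m/s.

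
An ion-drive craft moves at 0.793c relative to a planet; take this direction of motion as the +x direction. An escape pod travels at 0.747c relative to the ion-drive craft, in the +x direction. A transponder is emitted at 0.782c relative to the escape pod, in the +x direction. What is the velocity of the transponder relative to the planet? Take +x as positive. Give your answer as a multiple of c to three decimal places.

0.996c

Apply u = (u' + v)/(1 + u'v/c²) successively, working outward toward the planet.
Start: velocity of the ion-drive craft relative to the planet = 0.7930c.
Compose with the escape pod (u' = 0.747 in the ion-drive craft frame): u_1 = (0.747 + 0.793) / (1 + 0.747·0.793) = 1.5400/1.5924 = 0.9671.
Compose with the transponder (u' = 0.782 in the escape pod frame): u_2 = (0.782 + 0.967) / (1 + 0.782·0.967) = 1.7491/1.7563 = 0.9959.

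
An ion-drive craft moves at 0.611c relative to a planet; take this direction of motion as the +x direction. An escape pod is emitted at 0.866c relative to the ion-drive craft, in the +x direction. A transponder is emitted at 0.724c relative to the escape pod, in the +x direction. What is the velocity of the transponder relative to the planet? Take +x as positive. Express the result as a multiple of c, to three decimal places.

0.994c

Apply u = (u' + v)/(1 + u'v/c²) successively, working outward toward the planet.
Start: velocity of the ion-drive craft relative to the planet = 0.6110c.
Compose with the escape pod (u' = 0.866 in the ion-drive craft frame): u_1 = (0.866 + 0.611) / (1 + 0.866·0.611) = 1.4770/1.5291 = 0.9659.
Compose with the transponder (u' = 0.724 in the escape pod frame): u_2 = (0.724 + 0.966) / (1 + 0.724·0.966) = 1.6899/1.6993 = 0.9945.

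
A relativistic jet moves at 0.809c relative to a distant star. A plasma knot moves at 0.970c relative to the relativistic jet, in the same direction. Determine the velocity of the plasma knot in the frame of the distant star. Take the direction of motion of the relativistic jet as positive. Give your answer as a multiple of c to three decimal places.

0.997c

With v = 0.809 and u' = 0.970 (in units of c),
u = (u' + v)/(1 + u'v/c²):
u = (0.970 + 0.809) / (1 + 0.970·0.809) = 1.7790/1.7847 = 0.9968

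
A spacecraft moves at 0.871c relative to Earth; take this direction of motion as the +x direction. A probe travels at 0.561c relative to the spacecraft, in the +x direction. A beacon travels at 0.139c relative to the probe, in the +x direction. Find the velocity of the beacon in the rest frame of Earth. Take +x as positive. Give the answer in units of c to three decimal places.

0.971c

Apply u = (u' + v)/(1 + u'v/c²) successively, working outward toward Earth.
Start: velocity of the spacecraft relative to Earth = 0.8710c.
Compose with the probe (u' = 0.561 in the spacecraft frame): u_1 = (0.561 + 0.871) / (1 + 0.561·0.871) = 1.4320/1.4886 = 0.9620.
Compose with the beacon (u' = 0.139 in the probe frame): u_2 = (0.139 + 0.962) / (1 + 0.139·0.962) = 1.1010/1.1337 = 0.9711.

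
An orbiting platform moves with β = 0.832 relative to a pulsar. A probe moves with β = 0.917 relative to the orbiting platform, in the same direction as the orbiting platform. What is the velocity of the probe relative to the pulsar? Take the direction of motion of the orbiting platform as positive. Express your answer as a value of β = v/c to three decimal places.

β = 0.992

With v = 0.832 and u' = 0.917 (in units of c),
u = (u' + v)/(1 + u'v/c²):
u = (0.917 + 0.832) / (1 + 0.917·0.832) = 1.7490/1.7629 = 0.9921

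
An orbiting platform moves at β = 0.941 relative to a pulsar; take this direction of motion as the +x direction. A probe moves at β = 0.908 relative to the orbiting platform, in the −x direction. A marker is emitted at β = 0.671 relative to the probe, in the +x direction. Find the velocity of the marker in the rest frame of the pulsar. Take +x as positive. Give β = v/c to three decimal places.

Apply u = (u' + v)/(1 + u'v/c²) successively, working outward toward the pulsar.
Start: velocity of the orbiting platform relative to the pulsar = 0.9410c.
Compose with the probe (u' = -0.908 in the orbiting platform frame): u_1 = (-0.908 + 0.941) / (1 + (-0.908)·0.941) = 0.0330/0.1456 = 0.2267.
Compose with the marker (u' = 0.671 in the probe frame): u_2 = (0.671 + 0.227) / (1 + 0.671·0.227) = 0.8977/1.1521 = 0.7792.

β = +0.779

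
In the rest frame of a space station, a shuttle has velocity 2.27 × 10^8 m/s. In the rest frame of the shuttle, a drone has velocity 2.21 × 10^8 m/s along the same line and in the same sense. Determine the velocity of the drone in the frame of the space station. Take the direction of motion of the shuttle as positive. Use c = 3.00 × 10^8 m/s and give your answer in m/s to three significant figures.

2.88 × 10^8 m/s

In units of c (dividing by 3.00 × 10^8 m/s): v = 0.757, u' = 0.737.
u = (u' + v)/(1 + u'v/c²):
u = (0.737 + 0.757) / (1 + 0.737·0.757) = 1.4933/1.5574 = 0.9589
(Galilean addition would give +1.493c, exceeding c.)
Converting back: u = 0.9589 × 3.00 × 10^8 m/s.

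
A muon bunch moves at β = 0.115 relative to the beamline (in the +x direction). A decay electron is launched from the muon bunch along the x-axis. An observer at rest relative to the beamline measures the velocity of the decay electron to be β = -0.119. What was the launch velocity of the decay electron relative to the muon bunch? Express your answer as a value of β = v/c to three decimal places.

Invert the composition law: u' = (u − v)/(1 − uv/c²).
u' = (-0.119 − 0.115) / (1 − (-0.119)(0.115)) = -0.2340/1.0137 = -0.2308.

β = -0.231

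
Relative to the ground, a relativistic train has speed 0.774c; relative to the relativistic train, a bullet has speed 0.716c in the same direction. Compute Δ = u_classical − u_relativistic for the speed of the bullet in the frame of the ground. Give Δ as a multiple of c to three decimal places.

Δ = 0.531c

Galilean: u_cl = 0.716 + 0.774 = 1.4900.
Relativistic: u_rel = (0.716 + 0.774) / (1 + 0.716·0.774) = 1.4900/1.5542 = 0.9587.
Δ = 1.4900 − 0.9587 = 0.5313.
(The classical prediction exceeds c; the relativistic result does not.)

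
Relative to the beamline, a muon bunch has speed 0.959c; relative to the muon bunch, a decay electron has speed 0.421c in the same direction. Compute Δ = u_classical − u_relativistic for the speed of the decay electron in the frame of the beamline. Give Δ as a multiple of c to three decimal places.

Δ = 0.397c

Galilean: u_cl = 0.421 + 0.959 = 1.3800.
Relativistic: u_rel = (0.421 + 0.959) / (1 + 0.421·0.959) = 1.3800/1.4037 = 0.9831.
Δ = 1.3800 − 0.9831 = 0.3969.
(The classical prediction exceeds c; the relativistic result does not.)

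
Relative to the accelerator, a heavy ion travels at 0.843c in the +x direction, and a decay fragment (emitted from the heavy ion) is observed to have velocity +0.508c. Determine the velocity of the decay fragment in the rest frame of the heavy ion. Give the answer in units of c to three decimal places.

Invert the composition law: u' = (u − v)/(1 − uv/c²).
u' = (0.508 − 0.843) / (1 − (0.508)(0.843)) = -0.3350/0.5718 = -0.5859.

-0.586c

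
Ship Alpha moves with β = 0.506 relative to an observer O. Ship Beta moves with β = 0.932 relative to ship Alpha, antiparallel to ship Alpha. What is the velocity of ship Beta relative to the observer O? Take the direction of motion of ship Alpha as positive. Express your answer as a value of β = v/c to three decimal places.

With v = 0.506 and u' = -0.932 (in units of c),
u = (u' + v)/(1 + u'v/c²):
u = (-0.932 + 0.506) / (1 + (-0.932)·0.506) = -0.4260/0.5284 = -0.8062

β = -0.806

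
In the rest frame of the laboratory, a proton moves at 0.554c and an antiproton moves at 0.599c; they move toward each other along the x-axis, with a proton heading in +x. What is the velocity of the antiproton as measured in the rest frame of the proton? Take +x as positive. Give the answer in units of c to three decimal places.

-0.866c

β_A = 0.554, β_B = -0.599.
Transform to A's frame with the inverse velocity-addition law: u' = (u − v)/(1 − uv/c²), taking u = β_B and v = β_A.
u' = (-0.599 − 0.554) / (1 − (0.554)(-0.599)) = -1.1530/1.3318 = -0.8657.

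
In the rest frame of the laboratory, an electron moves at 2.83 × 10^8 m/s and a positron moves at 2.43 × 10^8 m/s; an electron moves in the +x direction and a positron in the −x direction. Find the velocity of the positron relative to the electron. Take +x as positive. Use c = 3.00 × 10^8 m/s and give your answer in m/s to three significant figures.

β_A = 0.943, β_B = -0.810 (dividing each by c = 3.00 × 10^8 m/s).
Transform to A's frame with the inverse velocity-addition law: u' = (u − v)/(1 − uv/c²), taking u = β_B and v = β_A.
u' = (-0.810 − 0.943) / (1 − (0.943)(-0.810)) = -1.7533/1.7641 = -0.9939.
u' = -0.9939 × 3.00 × 10^8 m/s.

-2.98 × 10^8 m/s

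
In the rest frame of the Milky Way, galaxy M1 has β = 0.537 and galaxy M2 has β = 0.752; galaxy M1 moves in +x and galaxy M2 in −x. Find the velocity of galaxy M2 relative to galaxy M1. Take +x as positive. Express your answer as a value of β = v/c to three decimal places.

β = -0.918

β_A = 0.537, β_B = -0.752.
Transform to A's frame with the inverse velocity-addition law: u' = (u − v)/(1 − uv/c²), taking u = β_B and v = β_A.
u' = (-0.752 − 0.537) / (1 − (0.537)(-0.752)) = -1.2890/1.4038 = -0.9182.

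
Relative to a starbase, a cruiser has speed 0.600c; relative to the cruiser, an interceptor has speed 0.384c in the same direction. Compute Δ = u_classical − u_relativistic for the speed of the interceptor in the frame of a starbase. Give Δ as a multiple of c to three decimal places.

Δ = 0.184c

Galilean: u_cl = 0.384 + 0.600 = 0.9840.
Relativistic: u_rel = (0.384 + 0.600) / (1 + 0.384·0.600) = 0.9840/1.2304 = 0.7997.
Δ = 0.9840 − 0.7997 = 0.1843.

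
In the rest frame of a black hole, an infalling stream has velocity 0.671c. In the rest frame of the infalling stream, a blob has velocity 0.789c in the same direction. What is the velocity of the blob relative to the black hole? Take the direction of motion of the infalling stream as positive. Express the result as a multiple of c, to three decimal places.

0.955c

With v = 0.671 and u' = 0.789 (in units of c),
u = (u' + v)/(1 + u'v/c²):
u = (0.789 + 0.671) / (1 + 0.789·0.671) = 1.4600/1.5294 = 0.9546
(Galilean addition would give +1.460c, exceeding c.)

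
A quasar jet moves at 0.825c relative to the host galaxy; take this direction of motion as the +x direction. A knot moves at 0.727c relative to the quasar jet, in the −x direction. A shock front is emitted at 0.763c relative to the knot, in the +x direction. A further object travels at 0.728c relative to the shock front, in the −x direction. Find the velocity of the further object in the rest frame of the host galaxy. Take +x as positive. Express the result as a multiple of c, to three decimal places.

+0.317c

Apply u = (u' + v)/(1 + u'v/c²) successively, working outward toward the host galaxy.
Start: velocity of the quasar jet relative to the host galaxy = 0.8250c.
Compose with the knot (u' = -0.727 in the quasar jet frame): u_1 = (-0.727 + 0.825) / (1 + (-0.727)·0.825) = 0.0980/0.4002 = 0.2449.
Compose with the shock front (u' = 0.763 in the knot frame): u_2 = (0.763 + 0.245) / (1 + 0.763·0.245) = 1.0079/1.1868 = 0.8492.
Compose with the further object (u' = -0.728 in the shock front frame): u_3 = (-0.728 + 0.849) / (1 + (-0.728)·0.849) = 0.1212/0.3818 = 0.3175.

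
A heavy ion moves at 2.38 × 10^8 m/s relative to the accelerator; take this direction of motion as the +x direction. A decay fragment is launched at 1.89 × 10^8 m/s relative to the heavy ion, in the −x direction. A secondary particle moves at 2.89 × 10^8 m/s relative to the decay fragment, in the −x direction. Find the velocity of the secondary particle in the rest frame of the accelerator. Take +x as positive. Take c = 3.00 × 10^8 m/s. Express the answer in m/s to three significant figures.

-2.79 × 10^8 m/s

Apply u = (u' + v)/(1 + u'v/c²) successively, working outward toward the accelerator.
(Dividing each given speed by c = 3.00 × 10^8 m/s to work in units of c.)
Start: velocity of the heavy ion relative to the accelerator = 0.7933c.
Compose with the decay fragment (u' = -0.630 in the heavy ion frame): u_1 = (-0.630 + 0.793) / (1 + (-0.630)·0.793) = 0.1633/0.5002 = 0.3265.
Compose with the secondary particle (u' = -0.963 in the decay fragment frame): u_2 = (-0.963 + 0.327) / (1 + (-0.963)·0.327) = -0.6368/0.6854 = -0.9290.
So u = -0.9290 × 3.00 × 10^8 m/s.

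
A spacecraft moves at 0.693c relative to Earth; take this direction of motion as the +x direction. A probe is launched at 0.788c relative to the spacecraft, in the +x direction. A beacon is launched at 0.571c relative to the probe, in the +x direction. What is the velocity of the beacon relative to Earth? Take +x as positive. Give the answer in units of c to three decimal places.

Apply u = (u' + v)/(1 + u'v/c²) successively, working outward toward Earth.
Start: velocity of the spacecraft relative to Earth = 0.6930c.
Compose with the probe (u' = 0.788 in the spacecraft frame): u_1 = (0.788 + 0.693) / (1 + 0.788·0.693) = 1.4810/1.5461 = 0.9579.
Compose with the beacon (u' = 0.571 in the probe frame): u_2 = (0.571 + 0.958) / (1 + 0.571·0.958) = 1.5289/1.5470 = 0.9883.

0.988c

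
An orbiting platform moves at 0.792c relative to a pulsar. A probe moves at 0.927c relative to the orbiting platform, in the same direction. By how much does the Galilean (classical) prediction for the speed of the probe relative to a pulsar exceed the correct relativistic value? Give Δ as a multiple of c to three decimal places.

Galilean: u_cl = 0.927 + 0.792 = 1.7190.
Relativistic: u_rel = (0.927 + 0.792) / (1 + 0.927·0.792) = 1.7190/1.7342 = 0.9912.
Δ = 1.7190 − 0.9912 = 0.7278.
(The classical prediction exceeds c; the relativistic result does not.)

Δ = 0.728c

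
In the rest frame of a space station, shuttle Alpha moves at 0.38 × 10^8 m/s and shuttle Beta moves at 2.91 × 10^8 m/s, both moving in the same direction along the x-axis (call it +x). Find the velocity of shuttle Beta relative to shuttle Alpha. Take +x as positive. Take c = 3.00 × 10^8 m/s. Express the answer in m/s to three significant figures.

+2.88 × 10^8 m/s

β_A = 0.127, β_B = 0.970 (dividing each by c = 3.00 × 10^8 m/s).
Transform to A's frame with the inverse velocity-addition law: u' = (u − v)/(1 − uv/c²), taking u = β_B and v = β_A.
u' = (0.970 − 0.127) / (1 − (0.127)(0.970)) = 0.8433/0.8771 = 0.9615.
u' = 0.9615 × 3.00 × 10^8 m/s.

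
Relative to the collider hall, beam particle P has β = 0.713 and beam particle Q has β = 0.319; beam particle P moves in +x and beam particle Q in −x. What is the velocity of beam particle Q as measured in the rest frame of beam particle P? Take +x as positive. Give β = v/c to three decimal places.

β = -0.841

β_A = 0.713, β_B = -0.319.
Transform to A's frame with the inverse velocity-addition law: u' = (u − v)/(1 − uv/c²), taking u = β_B and v = β_A.
u' = (-0.319 − 0.713) / (1 − (0.713)(-0.319)) = -1.0320/1.2274 = -0.8408.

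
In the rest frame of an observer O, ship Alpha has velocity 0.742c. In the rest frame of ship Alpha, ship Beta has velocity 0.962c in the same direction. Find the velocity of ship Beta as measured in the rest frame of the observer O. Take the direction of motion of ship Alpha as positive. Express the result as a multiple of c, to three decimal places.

With v = 0.742 and u' = 0.962 (in units of c),
u = (u' + v)/(1 + u'v/c²):
u = (0.962 + 0.742) / (1 + 0.962·0.742) = 1.7040/1.7138 = 0.9943

0.994c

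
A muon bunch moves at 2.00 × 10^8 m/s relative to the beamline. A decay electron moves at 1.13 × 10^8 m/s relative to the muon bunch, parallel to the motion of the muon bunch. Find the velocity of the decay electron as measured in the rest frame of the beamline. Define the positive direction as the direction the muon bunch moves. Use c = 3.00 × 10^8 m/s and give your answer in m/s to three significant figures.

2.50 × 10^8 m/s

In units of c (dividing by 3.00 × 10^8 m/s): v = 0.667, u' = 0.377.
u = (u' + v)/(1 + u'v/c²):
u = (0.377 + 0.667) / (1 + 0.377·0.667) = 1.0433/1.2511 = 0.8339
(Galilean addition would give +1.043c, exceeding c.)
Converting back: u = 0.8339 × 3.00 × 10^8 m/s.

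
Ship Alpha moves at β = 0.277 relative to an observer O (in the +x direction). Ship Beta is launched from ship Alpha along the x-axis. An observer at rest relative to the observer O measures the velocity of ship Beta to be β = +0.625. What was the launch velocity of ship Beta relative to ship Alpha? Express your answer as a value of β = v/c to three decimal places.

Invert the composition law: u' = (u − v)/(1 − uv/c²).
u' = (0.625 − 0.277) / (1 − (0.625)(0.277)) = 0.3480/0.8269 = 0.4209.

β = +0.421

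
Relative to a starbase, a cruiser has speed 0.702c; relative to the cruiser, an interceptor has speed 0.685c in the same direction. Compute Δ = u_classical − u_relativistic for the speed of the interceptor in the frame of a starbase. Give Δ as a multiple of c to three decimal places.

Δ = 0.450c

Galilean: u_cl = 0.685 + 0.702 = 1.3870.
Relativistic: u_rel = (0.685 + 0.702) / (1 + 0.685·0.702) = 1.3870/1.4809 = 0.9366.
Δ = 1.3870 − 0.9366 = 0.4504.
(The classical prediction exceeds c; the relativistic result does not.)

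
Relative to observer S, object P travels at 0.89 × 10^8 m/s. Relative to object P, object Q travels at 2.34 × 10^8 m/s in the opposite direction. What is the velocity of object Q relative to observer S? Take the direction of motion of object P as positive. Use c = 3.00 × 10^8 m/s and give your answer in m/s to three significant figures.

-1.89 × 10^8 m/s

In units of c (dividing by 3.00 × 10^8 m/s): v = 0.297, u' = -0.780.
u = (u' + v)/(1 + u'v/c²):
u = (-0.780 + 0.297) / (1 + (-0.780)·0.297) = -0.4833/0.7686 = -0.6288
(Galilean addition would give -0.483c.)
Converting back: u = -0.6288 × 3.00 × 10^8 m/s.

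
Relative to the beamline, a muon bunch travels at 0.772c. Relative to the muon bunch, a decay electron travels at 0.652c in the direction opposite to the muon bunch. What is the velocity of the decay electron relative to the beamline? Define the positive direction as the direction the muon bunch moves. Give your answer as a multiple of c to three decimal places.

+0.242c

With v = 0.772 and u' = -0.652 (in units of c),
u = (u' + v)/(1 + u'v/c²):
u = (-0.652 + 0.772) / (1 + (-0.652)·0.772) = 0.1200/0.4967 = 0.2416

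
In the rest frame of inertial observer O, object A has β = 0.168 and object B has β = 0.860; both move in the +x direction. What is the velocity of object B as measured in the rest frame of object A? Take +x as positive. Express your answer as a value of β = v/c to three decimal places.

β_A = 0.168, β_B = 0.860.
Transform to A's frame with the inverse velocity-addition law: u' = (u − v)/(1 − uv/c²), taking u = β_B and v = β_A.
u' = (0.860 − 0.168) / (1 − (0.168)(0.860)) = 0.6920/0.8555 = 0.8089.

β = +0.809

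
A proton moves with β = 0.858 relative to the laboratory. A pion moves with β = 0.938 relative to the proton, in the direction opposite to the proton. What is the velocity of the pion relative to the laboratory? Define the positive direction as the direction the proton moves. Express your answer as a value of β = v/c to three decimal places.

With v = 0.858 and u' = -0.938 (in units of c),
u = (u' + v)/(1 + u'v/c²):
u = (-0.938 + 0.858) / (1 + (-0.938)·0.858) = -0.0800/0.1952 = -0.4098

β = -0.410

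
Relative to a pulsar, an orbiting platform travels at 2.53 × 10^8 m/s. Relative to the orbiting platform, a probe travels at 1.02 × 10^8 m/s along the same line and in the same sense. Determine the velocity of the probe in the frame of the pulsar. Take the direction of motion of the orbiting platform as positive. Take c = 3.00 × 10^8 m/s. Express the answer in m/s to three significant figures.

2.76 × 10^8 m/s

In units of c (dividing by 3.00 × 10^8 m/s): v = 0.843, u' = 0.340.
u = (u' + v)/(1 + u'v/c²):
u = (0.340 + 0.843) / (1 + 0.340·0.843) = 1.1833/1.2867 = 0.9196
Converting back: u = 0.9196 × 3.00 × 10^8 m/s.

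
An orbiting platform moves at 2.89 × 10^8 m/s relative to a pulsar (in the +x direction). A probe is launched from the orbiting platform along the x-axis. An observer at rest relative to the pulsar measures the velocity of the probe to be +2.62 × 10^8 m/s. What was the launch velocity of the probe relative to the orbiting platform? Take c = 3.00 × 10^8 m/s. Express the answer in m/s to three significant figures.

-1.70 × 10^8 m/s

v = 0.963c, u = 0.873c.
Invert the composition law: u' = (u − v)/(1 − uv/c²).
u' = (0.873 − 0.963) / (1 − (0.873)(0.963)) = -0.0900/0.1587 = -0.5671.
u' = -0.5671 × 3.00 × 10^8 m/s.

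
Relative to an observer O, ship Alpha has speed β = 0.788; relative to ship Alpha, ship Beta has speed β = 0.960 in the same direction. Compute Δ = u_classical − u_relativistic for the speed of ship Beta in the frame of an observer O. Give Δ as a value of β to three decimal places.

Δ = 0.753

Galilean: u_cl = 0.960 + 0.788 = 1.7480.
Relativistic: u_rel = (0.960 + 0.788) / (1 + 0.960·0.788) = 1.7480/1.7565 = 0.9952.
Δ = 1.7480 − 0.9952 = 0.7528.
(The classical prediction exceeds c; the relativistic result does not.)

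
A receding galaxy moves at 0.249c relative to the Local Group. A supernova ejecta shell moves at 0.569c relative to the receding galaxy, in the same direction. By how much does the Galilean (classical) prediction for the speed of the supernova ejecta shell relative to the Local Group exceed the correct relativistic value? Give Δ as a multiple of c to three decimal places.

Galilean: u_cl = 0.569 + 0.249 = 0.8180.
Relativistic: u_rel = (0.569 + 0.249) / (1 + 0.569·0.249) = 0.8180/1.1417 = 0.7165.
Δ = 0.8180 − 0.7165 = 0.1015.

Δ = 0.102c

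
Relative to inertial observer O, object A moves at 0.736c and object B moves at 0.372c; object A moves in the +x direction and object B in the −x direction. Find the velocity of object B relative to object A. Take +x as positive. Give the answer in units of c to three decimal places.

β_A = 0.736, β_B = -0.372.
Transform to A's frame with the inverse velocity-addition law: u' = (u − v)/(1 − uv/c²), taking u = β_B and v = β_A.
u' = (-0.372 − 0.736) / (1 − (0.736)(-0.372)) = -1.1080/1.2738 = -0.8698.

-0.870c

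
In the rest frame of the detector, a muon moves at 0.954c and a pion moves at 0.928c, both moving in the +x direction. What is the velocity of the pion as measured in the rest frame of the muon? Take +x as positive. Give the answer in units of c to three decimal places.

-0.227c

β_A = 0.954, β_B = 0.928.
Transform to A's frame with the inverse velocity-addition law: u' = (u − v)/(1 − uv/c²), taking u = β_B and v = β_A.
u' = (0.928 − 0.954) / (1 − (0.954)(0.928)) = -0.0260/0.1147 = -0.2267.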